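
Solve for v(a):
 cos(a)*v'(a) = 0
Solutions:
 v(a) = C1


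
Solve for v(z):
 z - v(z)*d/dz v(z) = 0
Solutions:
 v(z) = -sqrt(C1 + z^2)
 v(z) = sqrt(C1 + z^2)


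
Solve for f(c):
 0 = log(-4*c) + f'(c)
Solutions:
 f(c) = C1 - c*log(-c) + c*(1 - 2*log(2))


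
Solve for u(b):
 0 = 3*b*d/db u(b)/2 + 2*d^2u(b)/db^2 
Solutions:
 u(b) = C1 + C2*erf(sqrt(6)*b/4)


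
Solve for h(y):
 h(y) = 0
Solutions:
 h(y) = 0


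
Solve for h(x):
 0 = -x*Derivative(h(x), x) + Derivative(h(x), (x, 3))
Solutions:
 h(x) = C1 + Integral(C2*airyai(x) + C3*airybi(x), x)


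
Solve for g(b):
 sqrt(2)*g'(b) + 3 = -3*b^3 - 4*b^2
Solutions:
 g(b) = C1 - 3*sqrt(2)*b^4/8 - 2*sqrt(2)*b^3/3 - 3*sqrt(2)*b/2


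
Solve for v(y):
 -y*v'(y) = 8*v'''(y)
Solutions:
 v(y) = C1 + Integral(C2*airyai(-y/2) + C3*airybi(-y/2), y)


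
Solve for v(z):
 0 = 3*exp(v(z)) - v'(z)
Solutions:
 v(z) = log(-1/(C1 + 3*z))


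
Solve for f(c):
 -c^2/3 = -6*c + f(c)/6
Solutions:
 f(c) = 2*c*(18 - c)


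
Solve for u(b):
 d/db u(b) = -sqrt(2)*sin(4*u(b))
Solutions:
 u(b) = -acos((-C1 - exp(8*sqrt(2)*b))/(C1 - exp(8*sqrt(2)*b)))/4 + pi/2
 u(b) = acos((-C1 - exp(8*sqrt(2)*b))/(C1 - exp(8*sqrt(2)*b)))/4


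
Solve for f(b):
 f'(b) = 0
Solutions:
 f(b) = C1


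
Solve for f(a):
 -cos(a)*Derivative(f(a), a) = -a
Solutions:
 f(a) = C1 + Integral(a/cos(a), a)


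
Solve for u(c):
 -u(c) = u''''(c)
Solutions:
 u(c) = (C1*sin(sqrt(2)*c/2) + C2*cos(sqrt(2)*c/2))*exp(-sqrt(2)*c/2) + (C3*sin(sqrt(2)*c/2) + C4*cos(sqrt(2)*c/2))*exp(sqrt(2)*c/2)


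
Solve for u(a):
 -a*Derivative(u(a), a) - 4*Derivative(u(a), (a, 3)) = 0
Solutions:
 u(a) = C1 + Integral(C2*airyai(-2^(1/3)*a/2) + C3*airybi(-2^(1/3)*a/2), a)


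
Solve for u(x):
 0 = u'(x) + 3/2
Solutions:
 u(x) = C1 - 3*x/2


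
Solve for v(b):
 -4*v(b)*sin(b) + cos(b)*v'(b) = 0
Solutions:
 v(b) = C1/cos(b)^4


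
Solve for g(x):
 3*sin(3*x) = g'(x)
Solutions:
 g(x) = C1 - cos(3*x)


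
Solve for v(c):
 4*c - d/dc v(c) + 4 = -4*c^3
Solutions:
 v(c) = C1 + c^4 + 2*c^2 + 4*c


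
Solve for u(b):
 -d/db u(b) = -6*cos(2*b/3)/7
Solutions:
 u(b) = C1 + 9*sin(2*b/3)/7


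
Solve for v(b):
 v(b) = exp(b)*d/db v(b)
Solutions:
 v(b) = C1*exp(-exp(-b))


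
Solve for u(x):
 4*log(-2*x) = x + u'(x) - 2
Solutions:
 u(x) = C1 - x^2/2 + 4*x*log(-x) + 2*x*(-1 + 2*log(2))


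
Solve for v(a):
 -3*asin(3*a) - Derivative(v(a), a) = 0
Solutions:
 v(a) = C1 - 3*a*asin(3*a) - sqrt(1 - 9*a^2)


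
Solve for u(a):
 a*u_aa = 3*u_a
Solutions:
 u(a) = C1 + C2*a^4


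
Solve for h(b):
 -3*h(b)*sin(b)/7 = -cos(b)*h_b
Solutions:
 h(b) = C1/cos(b)^(3/7)


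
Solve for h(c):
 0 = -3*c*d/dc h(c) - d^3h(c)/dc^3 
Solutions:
 h(c) = C1 + Integral(C2*airyai(-3^(1/3)*c) + C3*airybi(-3^(1/3)*c), c)


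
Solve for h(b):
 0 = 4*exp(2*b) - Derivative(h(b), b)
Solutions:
 h(b) = C1 + 2*exp(2*b)


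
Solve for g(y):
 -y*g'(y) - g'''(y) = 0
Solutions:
 g(y) = C1 + Integral(C2*airyai(-y) + C3*airybi(-y), y)


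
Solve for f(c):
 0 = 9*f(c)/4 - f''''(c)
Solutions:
 f(c) = C1*exp(-sqrt(6)*c/2) + C2*exp(sqrt(6)*c/2) + C3*sin(sqrt(6)*c/2) + C4*cos(sqrt(6)*c/2)


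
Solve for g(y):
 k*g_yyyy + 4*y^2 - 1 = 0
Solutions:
 g(y) = C1 + C2*y + C3*y^2 + C4*y^3 - y^6/(90*k) + y^4/(24*k)


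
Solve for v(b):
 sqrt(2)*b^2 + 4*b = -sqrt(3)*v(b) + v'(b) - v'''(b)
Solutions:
 v(b) = C1*exp(2^(1/3)*sqrt(3)*b*(2/(sqrt(77) + 9)^(1/3) + 2^(1/3)*(sqrt(77) + 9)^(1/3))/12)*sin(2^(1/3)*b*(-2^(1/3)*(sqrt(77) + 9)^(1/3) + 2/(sqrt(77) + 9)^(1/3))/4) + C2*exp(2^(1/3)*sqrt(3)*b*(2/(sqrt(77) + 9)^(1/3) + 2^(1/3)*(sqrt(77) + 9)^(1/3))/12)*cos(2^(1/3)*b*(-2^(1/3)*(sqrt(77) + 9)^(1/3) + 2/(sqrt(77) + 9)^(1/3))/4) + C3*exp(-2^(1/3)*sqrt(3)*b*(2/(sqrt(77) + 9)^(1/3) + 2^(1/3)*(sqrt(77) + 9)^(1/3))/6) - sqrt(6)*b^2/3 - 4*sqrt(3)*b/3 - 2*sqrt(2)*b/3 - 4/3 - 2*sqrt(6)/9


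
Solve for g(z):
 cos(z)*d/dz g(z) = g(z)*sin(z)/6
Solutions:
 g(z) = C1/cos(z)^(1/6)


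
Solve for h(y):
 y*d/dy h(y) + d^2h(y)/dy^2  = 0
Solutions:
 h(y) = C1 + C2*erf(sqrt(2)*y/2)


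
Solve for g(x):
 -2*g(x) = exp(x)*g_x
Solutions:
 g(x) = C1*exp(2*exp(-x))


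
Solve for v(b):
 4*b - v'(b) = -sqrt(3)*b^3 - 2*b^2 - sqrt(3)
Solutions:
 v(b) = C1 + sqrt(3)*b^4/4 + 2*b^3/3 + 2*b^2 + sqrt(3)*b


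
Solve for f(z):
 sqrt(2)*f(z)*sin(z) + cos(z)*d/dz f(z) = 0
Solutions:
 f(z) = C1*cos(z)^(sqrt(2))


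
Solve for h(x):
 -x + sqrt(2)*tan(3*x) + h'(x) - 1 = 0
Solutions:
 h(x) = C1 + x^2/2 + x + sqrt(2)*log(cos(3*x))/3


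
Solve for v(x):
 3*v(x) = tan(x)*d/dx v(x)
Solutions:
 v(x) = C1*sin(x)^3


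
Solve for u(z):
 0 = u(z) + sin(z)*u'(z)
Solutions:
 u(z) = C1*sqrt(cos(z) + 1)/sqrt(cos(z) - 1)


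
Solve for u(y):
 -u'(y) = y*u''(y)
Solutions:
 u(y) = C1 + C2*log(y)


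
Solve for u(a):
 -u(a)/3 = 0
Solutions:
 u(a) = 0


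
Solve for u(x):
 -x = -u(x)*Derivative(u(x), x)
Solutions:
 u(x) = -sqrt(C1 + x^2)
 u(x) = sqrt(C1 + x^2)


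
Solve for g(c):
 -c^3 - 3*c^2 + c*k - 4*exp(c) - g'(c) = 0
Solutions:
 g(c) = C1 - c^4/4 - c^3 + c^2*k/2 - 4*exp(c)


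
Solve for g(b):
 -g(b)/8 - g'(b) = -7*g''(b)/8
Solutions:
 g(b) = C1*exp(b*(4 - sqrt(23))/7) + C2*exp(b*(4 + sqrt(23))/7)


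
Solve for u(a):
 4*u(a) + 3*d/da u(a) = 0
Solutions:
 u(a) = C1*exp(-4*a/3)


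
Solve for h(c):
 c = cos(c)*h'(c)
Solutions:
 h(c) = C1 + Integral(c/cos(c), c)


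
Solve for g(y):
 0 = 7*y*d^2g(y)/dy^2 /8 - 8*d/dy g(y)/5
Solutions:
 g(y) = C1 + C2*y^(99/35)


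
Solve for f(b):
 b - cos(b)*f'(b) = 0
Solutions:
 f(b) = C1 + Integral(b/cos(b), b)


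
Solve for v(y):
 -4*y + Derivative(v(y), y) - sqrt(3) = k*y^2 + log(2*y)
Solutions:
 v(y) = C1 + k*y^3/3 + 2*y^2 + y*log(y) - y + y*log(2) + sqrt(3)*y


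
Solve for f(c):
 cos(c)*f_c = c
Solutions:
 f(c) = C1 + Integral(c/cos(c), c)


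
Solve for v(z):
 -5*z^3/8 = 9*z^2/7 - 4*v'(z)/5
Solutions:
 v(z) = C1 + 25*z^4/128 + 15*z^3/28


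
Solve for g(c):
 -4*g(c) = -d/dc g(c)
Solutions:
 g(c) = C1*exp(4*c)


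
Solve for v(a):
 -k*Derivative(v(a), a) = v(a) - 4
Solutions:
 v(a) = C1*exp(-a/k) + 4


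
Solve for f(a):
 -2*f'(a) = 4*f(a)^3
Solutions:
 f(a) = -sqrt(2)*sqrt(-1/(C1 - 2*a))/2
 f(a) = sqrt(2)*sqrt(-1/(C1 - 2*a))/2


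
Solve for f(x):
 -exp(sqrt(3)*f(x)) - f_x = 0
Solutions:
 f(x) = sqrt(3)*(2*log(1/(C1 + x)) - log(3))/6


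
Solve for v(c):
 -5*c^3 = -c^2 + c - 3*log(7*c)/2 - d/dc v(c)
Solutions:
 v(c) = C1 + 5*c^4/4 - c^3/3 + c^2/2 - 3*c*log(c)/2 - 3*c*log(7)/2 + 3*c/2


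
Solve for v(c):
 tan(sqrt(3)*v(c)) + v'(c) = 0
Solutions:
 v(c) = sqrt(3)*(pi - asin(C1*exp(-sqrt(3)*c)))/3
 v(c) = sqrt(3)*asin(C1*exp(-sqrt(3)*c))/3


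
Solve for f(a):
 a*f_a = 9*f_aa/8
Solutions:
 f(a) = C1 + C2*erfi(2*a/3)


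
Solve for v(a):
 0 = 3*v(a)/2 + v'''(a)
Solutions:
 v(a) = C3*exp(-2^(2/3)*3^(1/3)*a/2) + (C1*sin(2^(2/3)*3^(5/6)*a/4) + C2*cos(2^(2/3)*3^(5/6)*a/4))*exp(2^(2/3)*3^(1/3)*a/4)


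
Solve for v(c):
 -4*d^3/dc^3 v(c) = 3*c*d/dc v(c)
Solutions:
 v(c) = C1 + Integral(C2*airyai(-6^(1/3)*c/2) + C3*airybi(-6^(1/3)*c/2), c)


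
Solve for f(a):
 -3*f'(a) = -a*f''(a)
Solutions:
 f(a) = C1 + C2*a^4


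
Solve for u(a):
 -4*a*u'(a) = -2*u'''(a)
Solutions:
 u(a) = C1 + Integral(C2*airyai(2^(1/3)*a) + C3*airybi(2^(1/3)*a), a)


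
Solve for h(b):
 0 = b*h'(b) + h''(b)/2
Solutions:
 h(b) = C1 + C2*erf(b)


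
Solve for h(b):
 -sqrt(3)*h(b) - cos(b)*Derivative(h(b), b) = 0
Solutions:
 h(b) = C1*(sin(b) - 1)^(sqrt(3)/2)/(sin(b) + 1)^(sqrt(3)/2)


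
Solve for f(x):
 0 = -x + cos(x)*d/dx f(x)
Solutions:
 f(x) = C1 + Integral(x/cos(x), x)


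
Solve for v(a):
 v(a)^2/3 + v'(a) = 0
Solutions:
 v(a) = 3/(C1 + a)


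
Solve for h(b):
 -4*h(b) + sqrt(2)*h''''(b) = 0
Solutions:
 h(b) = C1*exp(-2^(3/8)*b) + C2*exp(2^(3/8)*b) + C3*sin(2^(3/8)*b) + C4*cos(2^(3/8)*b)


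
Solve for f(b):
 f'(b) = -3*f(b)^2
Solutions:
 f(b) = 1/(C1 + 3*b)


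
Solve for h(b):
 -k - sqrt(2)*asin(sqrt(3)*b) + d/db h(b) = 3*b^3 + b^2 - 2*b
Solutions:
 h(b) = C1 + 3*b^4/4 + b^3/3 - b^2 + b*k + sqrt(2)*(b*asin(sqrt(3)*b) + sqrt(3)*sqrt(1 - 3*b^2)/3)


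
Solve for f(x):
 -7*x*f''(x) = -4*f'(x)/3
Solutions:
 f(x) = C1 + C2*x^(25/21)


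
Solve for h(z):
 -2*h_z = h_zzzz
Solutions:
 h(z) = C1 + C4*exp(-2^(1/3)*z) + (C2*sin(2^(1/3)*sqrt(3)*z/2) + C3*cos(2^(1/3)*sqrt(3)*z/2))*exp(2^(1/3)*z/2)


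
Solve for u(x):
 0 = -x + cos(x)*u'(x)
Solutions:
 u(x) = C1 + Integral(x/cos(x), x)


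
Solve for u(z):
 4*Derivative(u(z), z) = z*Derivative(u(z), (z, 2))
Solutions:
 u(z) = C1 + C2*z^5


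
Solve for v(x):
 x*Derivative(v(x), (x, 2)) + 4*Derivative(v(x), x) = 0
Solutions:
 v(x) = C1 + C2/x^3


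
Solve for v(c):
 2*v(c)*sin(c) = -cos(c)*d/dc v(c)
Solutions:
 v(c) = C1*cos(c)^2


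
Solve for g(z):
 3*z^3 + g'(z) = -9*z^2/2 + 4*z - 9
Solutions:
 g(z) = C1 - 3*z^4/4 - 3*z^3/2 + 2*z^2 - 9*z


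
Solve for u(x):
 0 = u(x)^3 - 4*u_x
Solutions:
 u(x) = -sqrt(2)*sqrt(-1/(C1 + x))
 u(x) = sqrt(2)*sqrt(-1/(C1 + x))


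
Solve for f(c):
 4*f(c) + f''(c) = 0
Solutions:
 f(c) = C1*sin(2*c) + C2*cos(2*c)


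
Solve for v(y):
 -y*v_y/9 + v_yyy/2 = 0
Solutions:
 v(y) = C1 + Integral(C2*airyai(6^(1/3)*y/3) + C3*airybi(6^(1/3)*y/3), y)


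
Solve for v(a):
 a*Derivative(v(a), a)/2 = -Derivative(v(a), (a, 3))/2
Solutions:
 v(a) = C1 + Integral(C2*airyai(-a) + C3*airybi(-a), a)


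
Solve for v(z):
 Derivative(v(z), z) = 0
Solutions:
 v(z) = C1


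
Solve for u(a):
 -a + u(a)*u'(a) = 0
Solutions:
 u(a) = -sqrt(C1 + a^2)
 u(a) = sqrt(C1 + a^2)


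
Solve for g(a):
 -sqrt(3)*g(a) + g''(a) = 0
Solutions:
 g(a) = C1*exp(-3^(1/4)*a) + C2*exp(3^(1/4)*a)


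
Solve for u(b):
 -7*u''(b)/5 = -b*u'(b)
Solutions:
 u(b) = C1 + C2*erfi(sqrt(70)*b/14)


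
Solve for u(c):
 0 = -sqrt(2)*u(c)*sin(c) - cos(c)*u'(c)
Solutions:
 u(c) = C1*cos(c)^(sqrt(2))


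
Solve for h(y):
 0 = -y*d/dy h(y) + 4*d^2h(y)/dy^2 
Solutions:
 h(y) = C1 + C2*erfi(sqrt(2)*y/4)


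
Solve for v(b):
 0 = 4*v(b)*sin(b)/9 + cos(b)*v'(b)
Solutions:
 v(b) = C1*cos(b)^(4/9)


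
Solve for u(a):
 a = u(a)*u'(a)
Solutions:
 u(a) = -sqrt(C1 + a^2)
 u(a) = sqrt(C1 + a^2)


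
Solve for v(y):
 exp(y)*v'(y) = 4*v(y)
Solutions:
 v(y) = C1*exp(-4*exp(-y))


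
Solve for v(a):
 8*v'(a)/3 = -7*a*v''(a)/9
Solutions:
 v(a) = C1 + C2/a^(17/7)


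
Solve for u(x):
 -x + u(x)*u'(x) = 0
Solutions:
 u(x) = -sqrt(C1 + x^2)
 u(x) = sqrt(C1 + x^2)


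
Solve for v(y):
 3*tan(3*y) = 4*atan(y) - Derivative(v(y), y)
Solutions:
 v(y) = C1 + 4*y*atan(y) - 2*log(y^2 + 1) + log(cos(3*y))


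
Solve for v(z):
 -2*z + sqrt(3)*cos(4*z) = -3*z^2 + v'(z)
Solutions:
 v(z) = C1 + z^3 - z^2 + sqrt(3)*sin(4*z)/4


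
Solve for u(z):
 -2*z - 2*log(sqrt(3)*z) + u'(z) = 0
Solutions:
 u(z) = C1 + z^2 + 2*z*log(z) - 2*z + z*log(3)


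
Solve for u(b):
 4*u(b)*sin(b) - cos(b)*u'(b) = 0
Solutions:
 u(b) = C1/cos(b)^4


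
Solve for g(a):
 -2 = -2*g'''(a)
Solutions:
 g(a) = C1 + C2*a + C3*a^2 + a^3/6


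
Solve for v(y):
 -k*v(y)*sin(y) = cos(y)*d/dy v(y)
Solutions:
 v(y) = C1*exp(k*log(cos(y)))


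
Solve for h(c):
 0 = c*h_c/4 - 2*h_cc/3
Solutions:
 h(c) = C1 + C2*erfi(sqrt(3)*c/4)


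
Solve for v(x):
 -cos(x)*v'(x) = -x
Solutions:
 v(x) = C1 + Integral(x/cos(x), x)


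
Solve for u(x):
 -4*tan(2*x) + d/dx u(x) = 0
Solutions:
 u(x) = C1 - 2*log(cos(2*x))


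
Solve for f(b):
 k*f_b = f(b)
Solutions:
 f(b) = C1*exp(b/k)


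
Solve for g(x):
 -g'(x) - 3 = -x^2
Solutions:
 g(x) = C1 + x^3/3 - 3*x


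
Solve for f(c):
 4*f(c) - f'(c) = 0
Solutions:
 f(c) = C1*exp(4*c)


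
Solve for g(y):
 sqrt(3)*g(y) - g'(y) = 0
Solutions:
 g(y) = C1*exp(sqrt(3)*y)


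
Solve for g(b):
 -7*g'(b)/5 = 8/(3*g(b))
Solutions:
 g(b) = -sqrt(C1 - 1680*b)/21
 g(b) = sqrt(C1 - 1680*b)/21


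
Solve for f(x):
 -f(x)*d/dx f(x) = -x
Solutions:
 f(x) = -sqrt(C1 + x^2)
 f(x) = sqrt(C1 + x^2)


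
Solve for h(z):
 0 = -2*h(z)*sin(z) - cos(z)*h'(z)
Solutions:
 h(z) = C1*cos(z)^2


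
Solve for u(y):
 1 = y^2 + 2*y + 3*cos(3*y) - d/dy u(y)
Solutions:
 u(y) = C1 + y^3/3 + y^2 - y + sin(3*y)


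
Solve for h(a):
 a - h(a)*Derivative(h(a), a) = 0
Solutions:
 h(a) = -sqrt(C1 + a^2)
 h(a) = sqrt(C1 + a^2)


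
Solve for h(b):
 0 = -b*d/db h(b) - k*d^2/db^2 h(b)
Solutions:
 h(b) = C1 + C2*sqrt(k)*erf(sqrt(2)*b*sqrt(1/k)/2)


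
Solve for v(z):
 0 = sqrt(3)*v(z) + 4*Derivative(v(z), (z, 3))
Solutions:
 v(z) = C3*exp(-2^(1/3)*3^(1/6)*z/2) + (C1*sin(2^(1/3)*3^(2/3)*z/4) + C2*cos(2^(1/3)*3^(2/3)*z/4))*exp(2^(1/3)*3^(1/6)*z/4)


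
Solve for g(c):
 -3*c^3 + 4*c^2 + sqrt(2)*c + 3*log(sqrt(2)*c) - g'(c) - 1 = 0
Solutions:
 g(c) = C1 - 3*c^4/4 + 4*c^3/3 + sqrt(2)*c^2/2 + 3*c*log(c) - 4*c + 3*c*log(2)/2


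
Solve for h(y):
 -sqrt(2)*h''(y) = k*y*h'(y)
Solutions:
 h(y) = Piecewise((-2^(3/4)*sqrt(pi)*C1*erf(2^(1/4)*sqrt(k)*y/2)/(2*sqrt(k)) - C2, (k > 0) | (k < 0)), (-C1*y - C2, True))


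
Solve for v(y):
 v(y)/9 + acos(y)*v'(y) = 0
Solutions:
 v(y) = C1*exp(-Integral(1/acos(y), y)/9)


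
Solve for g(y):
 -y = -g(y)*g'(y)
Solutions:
 g(y) = -sqrt(C1 + y^2)
 g(y) = sqrt(C1 + y^2)


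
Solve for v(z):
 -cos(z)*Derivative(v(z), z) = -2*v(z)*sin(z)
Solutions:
 v(z) = C1/cos(z)^2


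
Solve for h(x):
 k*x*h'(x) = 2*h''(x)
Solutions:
 h(x) = Piecewise((-sqrt(pi)*C1*erf(x*sqrt(-k)/2)/sqrt(-k) - C2, (k > 0) | (k < 0)), (-C1*x - C2, True))


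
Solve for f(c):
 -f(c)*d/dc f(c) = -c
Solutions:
 f(c) = -sqrt(C1 + c^2)
 f(c) = sqrt(C1 + c^2)


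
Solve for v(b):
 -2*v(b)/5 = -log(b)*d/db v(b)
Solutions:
 v(b) = C1*exp(2*li(b)/5)


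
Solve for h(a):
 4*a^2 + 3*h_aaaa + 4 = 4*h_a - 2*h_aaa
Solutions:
 h(a) = C1 + C2*exp(-a*(2*2^(2/3)/(9*sqrt(705) + 239)^(1/3) + 4 + 2^(1/3)*(9*sqrt(705) + 239)^(1/3))/18)*sin(2^(1/3)*sqrt(3)*a*(-(9*sqrt(705) + 239)^(1/3) + 2*2^(1/3)/(9*sqrt(705) + 239)^(1/3))/18) + C3*exp(-a*(2*2^(2/3)/(9*sqrt(705) + 239)^(1/3) + 4 + 2^(1/3)*(9*sqrt(705) + 239)^(1/3))/18)*cos(2^(1/3)*sqrt(3)*a*(-(9*sqrt(705) + 239)^(1/3) + 2*2^(1/3)/(9*sqrt(705) + 239)^(1/3))/18) + C4*exp(a*(-2 + 2*2^(2/3)/(9*sqrt(705) + 239)^(1/3) + 2^(1/3)*(9*sqrt(705) + 239)^(1/3))/9) + a^3/3 + 2*a


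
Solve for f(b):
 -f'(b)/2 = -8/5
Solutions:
 f(b) = C1 + 16*b/5


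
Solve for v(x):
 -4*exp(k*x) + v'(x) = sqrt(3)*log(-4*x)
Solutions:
 v(x) = C1 + sqrt(3)*x*log(-x) + sqrt(3)*x*(-1 + 2*log(2)) + Piecewise((4*exp(k*x)/k, Ne(k, 0)), (4*x, True))


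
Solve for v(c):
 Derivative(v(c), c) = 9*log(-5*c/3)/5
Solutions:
 v(c) = C1 + 9*c*log(-c)/5 + 9*c*(-log(3) - 1 + log(5))/5


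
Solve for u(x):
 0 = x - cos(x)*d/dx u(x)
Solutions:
 u(x) = C1 + Integral(x/cos(x), x)


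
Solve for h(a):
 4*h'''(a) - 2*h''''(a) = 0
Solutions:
 h(a) = C1 + C2*a + C3*a^2 + C4*exp(2*a)


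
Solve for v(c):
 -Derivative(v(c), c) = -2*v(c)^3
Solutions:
 v(c) = -sqrt(2)*sqrt(-1/(C1 + 2*c))/2
 v(c) = sqrt(2)*sqrt(-1/(C1 + 2*c))/2


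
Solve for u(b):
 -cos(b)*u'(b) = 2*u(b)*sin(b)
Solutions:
 u(b) = C1*cos(b)^2


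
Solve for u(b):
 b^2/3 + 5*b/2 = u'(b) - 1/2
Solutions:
 u(b) = C1 + b^3/9 + 5*b^2/4 + b/2


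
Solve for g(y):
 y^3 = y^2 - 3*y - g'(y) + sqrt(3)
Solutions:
 g(y) = C1 - y^4/4 + y^3/3 - 3*y^2/2 + sqrt(3)*y


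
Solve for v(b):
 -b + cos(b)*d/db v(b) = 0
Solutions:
 v(b) = C1 + Integral(b/cos(b), b)


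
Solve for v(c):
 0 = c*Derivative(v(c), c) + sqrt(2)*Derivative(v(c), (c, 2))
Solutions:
 v(c) = C1 + C2*erf(2^(1/4)*c/2)


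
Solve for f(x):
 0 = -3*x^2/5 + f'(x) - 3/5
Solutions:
 f(x) = C1 + x^3/5 + 3*x/5


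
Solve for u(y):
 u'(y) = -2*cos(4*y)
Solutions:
 u(y) = C1 - sin(4*y)/2


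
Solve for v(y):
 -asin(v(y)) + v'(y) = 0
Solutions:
 Integral(1/asin(_y), (_y, v(y))) = C1 + y


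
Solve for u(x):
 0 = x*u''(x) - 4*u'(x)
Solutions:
 u(x) = C1 + C2*x^5


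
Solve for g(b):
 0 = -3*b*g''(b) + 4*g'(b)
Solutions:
 g(b) = C1 + C2*b^(7/3)


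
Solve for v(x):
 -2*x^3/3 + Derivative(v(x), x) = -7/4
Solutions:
 v(x) = C1 + x^4/6 - 7*x/4


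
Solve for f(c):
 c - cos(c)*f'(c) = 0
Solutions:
 f(c) = C1 + Integral(c/cos(c), c)


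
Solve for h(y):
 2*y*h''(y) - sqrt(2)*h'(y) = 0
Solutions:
 h(y) = C1 + C2*y^(sqrt(2)/2 + 1)


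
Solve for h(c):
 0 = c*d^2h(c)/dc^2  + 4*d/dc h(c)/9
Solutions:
 h(c) = C1 + C2*c^(5/9)


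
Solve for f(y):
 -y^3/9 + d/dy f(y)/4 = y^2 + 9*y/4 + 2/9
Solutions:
 f(y) = C1 + y^4/9 + 4*y^3/3 + 9*y^2/2 + 8*y/9


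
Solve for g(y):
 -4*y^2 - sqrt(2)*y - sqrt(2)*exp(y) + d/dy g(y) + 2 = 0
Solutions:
 g(y) = C1 + 4*y^3/3 + sqrt(2)*y^2/2 - 2*y + sqrt(2)*exp(y)


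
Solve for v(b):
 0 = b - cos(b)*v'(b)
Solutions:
 v(b) = C1 + Integral(b/cos(b), b)


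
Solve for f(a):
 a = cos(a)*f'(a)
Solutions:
 f(a) = C1 + Integral(a/cos(a), a)


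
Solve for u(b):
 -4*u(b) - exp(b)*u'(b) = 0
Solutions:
 u(b) = C1*exp(4*exp(-b))


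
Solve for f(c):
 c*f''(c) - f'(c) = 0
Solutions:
 f(c) = C1 + C2*c^2


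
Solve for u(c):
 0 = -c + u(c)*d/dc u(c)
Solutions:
 u(c) = -sqrt(C1 + c^2)
 u(c) = sqrt(C1 + c^2)


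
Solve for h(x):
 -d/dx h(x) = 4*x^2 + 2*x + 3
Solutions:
 h(x) = C1 - 4*x^3/3 - x^2 - 3*x


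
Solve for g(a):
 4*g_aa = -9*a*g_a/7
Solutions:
 g(a) = C1 + C2*erf(3*sqrt(14)*a/28)


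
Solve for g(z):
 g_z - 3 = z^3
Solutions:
 g(z) = C1 + z^4/4 + 3*z


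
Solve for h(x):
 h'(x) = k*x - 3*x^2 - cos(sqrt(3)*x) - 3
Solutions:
 h(x) = C1 + k*x^2/2 - x^3 - 3*x - sqrt(3)*sin(sqrt(3)*x)/3


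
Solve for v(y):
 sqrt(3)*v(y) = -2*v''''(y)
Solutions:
 v(y) = (C1*sin(2^(1/4)*3^(1/8)*y/2) + C2*cos(2^(1/4)*3^(1/8)*y/2))*exp(-2^(1/4)*3^(1/8)*y/2) + (C3*sin(2^(1/4)*3^(1/8)*y/2) + C4*cos(2^(1/4)*3^(1/8)*y/2))*exp(2^(1/4)*3^(1/8)*y/2)


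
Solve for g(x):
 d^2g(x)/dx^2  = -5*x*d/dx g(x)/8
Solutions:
 g(x) = C1 + C2*erf(sqrt(5)*x/4)


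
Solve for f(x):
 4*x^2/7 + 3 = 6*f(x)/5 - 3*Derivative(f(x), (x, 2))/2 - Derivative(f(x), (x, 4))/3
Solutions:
 f(x) = C1*exp(-sqrt(15)*x*sqrt(-15 + sqrt(385))/10) + C2*exp(sqrt(15)*x*sqrt(-15 + sqrt(385))/10) + C3*sin(sqrt(15)*x*sqrt(15 + sqrt(385))/10) + C4*cos(sqrt(15)*x*sqrt(15 + sqrt(385))/10) + 10*x^2/21 + 155/42


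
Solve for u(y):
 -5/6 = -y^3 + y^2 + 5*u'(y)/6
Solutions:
 u(y) = C1 + 3*y^4/10 - 2*y^3/5 - y


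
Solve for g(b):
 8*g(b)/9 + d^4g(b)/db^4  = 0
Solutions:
 g(b) = (C1*sin(2^(1/4)*sqrt(3)*b/3) + C2*cos(2^(1/4)*sqrt(3)*b/3))*exp(-2^(1/4)*sqrt(3)*b/3) + (C3*sin(2^(1/4)*sqrt(3)*b/3) + C4*cos(2^(1/4)*sqrt(3)*b/3))*exp(2^(1/4)*sqrt(3)*b/3)


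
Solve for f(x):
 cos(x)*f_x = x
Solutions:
 f(x) = C1 + Integral(x/cos(x), x)


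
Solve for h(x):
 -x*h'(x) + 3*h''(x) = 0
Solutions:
 h(x) = C1 + C2*erfi(sqrt(6)*x/6)


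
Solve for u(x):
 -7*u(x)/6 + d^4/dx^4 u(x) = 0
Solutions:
 u(x) = C1*exp(-6^(3/4)*7^(1/4)*x/6) + C2*exp(6^(3/4)*7^(1/4)*x/6) + C3*sin(6^(3/4)*7^(1/4)*x/6) + C4*cos(6^(3/4)*7^(1/4)*x/6)


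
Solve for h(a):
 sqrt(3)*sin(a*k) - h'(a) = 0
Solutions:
 h(a) = C1 - sqrt(3)*cos(a*k)/k


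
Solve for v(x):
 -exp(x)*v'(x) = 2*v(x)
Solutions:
 v(x) = C1*exp(2*exp(-x))


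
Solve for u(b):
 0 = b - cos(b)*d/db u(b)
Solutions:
 u(b) = C1 + Integral(b/cos(b), b)


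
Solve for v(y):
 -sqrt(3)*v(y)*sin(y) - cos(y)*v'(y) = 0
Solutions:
 v(y) = C1*cos(y)^(sqrt(3))


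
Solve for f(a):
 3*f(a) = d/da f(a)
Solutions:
 f(a) = C1*exp(3*a)


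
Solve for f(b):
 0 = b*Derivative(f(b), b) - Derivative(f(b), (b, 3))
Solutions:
 f(b) = C1 + Integral(C2*airyai(b) + C3*airybi(b), b)


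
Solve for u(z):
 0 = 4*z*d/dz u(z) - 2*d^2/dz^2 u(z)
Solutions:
 u(z) = C1 + C2*erfi(z)


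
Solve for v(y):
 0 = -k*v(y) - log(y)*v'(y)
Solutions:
 v(y) = C1*exp(-k*li(y))


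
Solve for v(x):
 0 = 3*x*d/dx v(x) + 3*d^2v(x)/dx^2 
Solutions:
 v(x) = C1 + C2*erf(sqrt(2)*x/2)


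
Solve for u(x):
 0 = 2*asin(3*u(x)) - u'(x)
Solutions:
 Integral(1/asin(3*_y), (_y, u(x))) = C1 + 2*x


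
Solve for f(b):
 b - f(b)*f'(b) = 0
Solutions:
 f(b) = -sqrt(C1 + b^2)
 f(b) = sqrt(C1 + b^2)


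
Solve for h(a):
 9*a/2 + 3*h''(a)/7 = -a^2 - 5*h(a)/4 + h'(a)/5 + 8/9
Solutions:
 h(a) = -4*a^2/5 - 482*a/125 + (C1*sin(2*sqrt(161)*a/15) + C2*cos(2*sqrt(161)*a/15))*exp(7*a/30) + 126536/196875


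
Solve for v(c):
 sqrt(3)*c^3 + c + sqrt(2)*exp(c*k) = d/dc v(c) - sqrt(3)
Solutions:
 v(c) = C1 + sqrt(3)*c^4/4 + c^2/2 + sqrt(3)*c + sqrt(2)*exp(c*k)/k


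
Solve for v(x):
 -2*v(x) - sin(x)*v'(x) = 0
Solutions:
 v(x) = C1*(cos(x) + 1)/(cos(x) - 1)


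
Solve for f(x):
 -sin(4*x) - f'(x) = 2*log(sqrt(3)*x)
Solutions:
 f(x) = C1 - 2*x*log(x) - x*log(3) + 2*x + cos(4*x)/4


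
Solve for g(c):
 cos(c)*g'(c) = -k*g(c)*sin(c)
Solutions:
 g(c) = C1*exp(k*log(cos(c)))


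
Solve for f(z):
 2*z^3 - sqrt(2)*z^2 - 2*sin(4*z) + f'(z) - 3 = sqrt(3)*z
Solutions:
 f(z) = C1 - z^4/2 + sqrt(2)*z^3/3 + sqrt(3)*z^2/2 + 3*z - cos(4*z)/2


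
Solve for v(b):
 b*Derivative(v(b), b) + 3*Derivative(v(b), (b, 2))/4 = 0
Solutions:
 v(b) = C1 + C2*erf(sqrt(6)*b/3)


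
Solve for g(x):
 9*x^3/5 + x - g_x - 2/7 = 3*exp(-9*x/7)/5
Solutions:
 g(x) = C1 + 9*x^4/20 + x^2/2 - 2*x/7 + 7*exp(-9*x/7)/15


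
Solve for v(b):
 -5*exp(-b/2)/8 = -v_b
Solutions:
 v(b) = C1 - 5*exp(-b/2)/4


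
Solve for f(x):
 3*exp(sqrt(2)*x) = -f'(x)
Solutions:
 f(x) = C1 - 3*sqrt(2)*exp(sqrt(2)*x)/2


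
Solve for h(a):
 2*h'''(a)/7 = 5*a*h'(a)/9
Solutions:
 h(a) = C1 + Integral(C2*airyai(420^(1/3)*a/6) + C3*airybi(420^(1/3)*a/6), a)


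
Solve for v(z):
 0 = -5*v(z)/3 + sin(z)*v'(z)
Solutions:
 v(z) = C1*(cos(z) - 1)^(5/6)/(cos(z) + 1)^(5/6)


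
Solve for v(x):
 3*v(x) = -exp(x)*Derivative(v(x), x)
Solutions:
 v(x) = C1*exp(3*exp(-x))


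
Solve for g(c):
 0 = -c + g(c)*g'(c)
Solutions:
 g(c) = -sqrt(C1 + c^2)
 g(c) = sqrt(C1 + c^2)


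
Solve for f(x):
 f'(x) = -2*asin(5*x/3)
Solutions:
 f(x) = C1 - 2*x*asin(5*x/3) - 2*sqrt(9 - 25*x^2)/5


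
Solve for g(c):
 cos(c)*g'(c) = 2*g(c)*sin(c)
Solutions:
 g(c) = C1/cos(c)^2


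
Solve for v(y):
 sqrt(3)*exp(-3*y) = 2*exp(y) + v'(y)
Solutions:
 v(y) = C1 - 2*exp(y) - sqrt(3)*exp(-3*y)/3


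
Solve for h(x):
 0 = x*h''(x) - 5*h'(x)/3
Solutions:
 h(x) = C1 + C2*x^(8/3)


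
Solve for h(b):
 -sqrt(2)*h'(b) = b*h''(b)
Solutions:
 h(b) = C1 + C2*b^(1 - sqrt(2))


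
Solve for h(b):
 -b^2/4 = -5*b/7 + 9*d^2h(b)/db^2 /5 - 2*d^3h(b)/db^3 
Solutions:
 h(b) = C1 + C2*b + C3*exp(9*b/10) - 5*b^4/432 + 25*b^3/1701 + 250*b^2/5103


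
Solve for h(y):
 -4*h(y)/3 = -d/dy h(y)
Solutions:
 h(y) = C1*exp(4*y/3)


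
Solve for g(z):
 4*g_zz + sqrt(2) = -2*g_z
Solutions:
 g(z) = C1 + C2*exp(-z/2) - sqrt(2)*z/2


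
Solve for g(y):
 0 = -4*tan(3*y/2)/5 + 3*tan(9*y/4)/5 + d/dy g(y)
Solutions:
 g(y) = C1 - 8*log(cos(3*y/2))/15 + 4*log(cos(9*y/4))/15


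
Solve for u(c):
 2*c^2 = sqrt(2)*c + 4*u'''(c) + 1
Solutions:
 u(c) = C1 + C2*c + C3*c^2 + c^5/120 - sqrt(2)*c^4/96 - c^3/24


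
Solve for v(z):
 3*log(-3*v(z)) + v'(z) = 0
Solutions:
 Integral(1/(log(-_y) + log(3)), (_y, v(z)))/3 = C1 - z


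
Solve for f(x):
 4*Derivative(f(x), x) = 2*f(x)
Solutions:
 f(x) = C1*exp(x/2)


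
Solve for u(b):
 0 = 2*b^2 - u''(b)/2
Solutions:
 u(b) = C1 + C2*b + b^4/3


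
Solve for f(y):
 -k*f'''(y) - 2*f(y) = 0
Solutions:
 f(y) = C1*exp(2^(1/3)*y*(-1/k)^(1/3)) + C2*exp(2^(1/3)*y*(-1/k)^(1/3)*(-1 + sqrt(3)*I)/2) + C3*exp(-2^(1/3)*y*(-1/k)^(1/3)*(1 + sqrt(3)*I)/2)


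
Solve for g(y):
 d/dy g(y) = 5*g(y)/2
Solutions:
 g(y) = C1*exp(5*y/2)


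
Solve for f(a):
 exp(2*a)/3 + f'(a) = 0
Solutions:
 f(a) = C1 - exp(2*a)/6


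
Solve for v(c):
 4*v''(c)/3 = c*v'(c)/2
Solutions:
 v(c) = C1 + C2*erfi(sqrt(3)*c/4)


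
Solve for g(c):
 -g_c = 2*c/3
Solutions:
 g(c) = C1 - c^2/3


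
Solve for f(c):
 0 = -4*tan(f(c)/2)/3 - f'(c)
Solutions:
 f(c) = -2*asin(C1*exp(-2*c/3)) + 2*pi
 f(c) = 2*asin(C1*exp(-2*c/3))


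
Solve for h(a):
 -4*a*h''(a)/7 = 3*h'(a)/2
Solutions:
 h(a) = C1 + C2/a^(13/8)


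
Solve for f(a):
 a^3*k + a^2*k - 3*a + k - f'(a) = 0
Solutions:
 f(a) = C1 + a^4*k/4 + a^3*k/3 - 3*a^2/2 + a*k


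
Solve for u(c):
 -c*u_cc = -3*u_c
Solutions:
 u(c) = C1 + C2*c^4


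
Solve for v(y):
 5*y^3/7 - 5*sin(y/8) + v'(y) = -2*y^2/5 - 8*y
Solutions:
 v(y) = C1 - 5*y^4/28 - 2*y^3/15 - 4*y^2 - 40*cos(y/8)


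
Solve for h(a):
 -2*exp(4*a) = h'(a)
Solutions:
 h(a) = C1 - exp(4*a)/2


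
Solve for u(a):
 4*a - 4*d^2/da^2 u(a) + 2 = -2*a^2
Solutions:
 u(a) = C1 + C2*a + a^4/24 + a^3/6 + a^2/4


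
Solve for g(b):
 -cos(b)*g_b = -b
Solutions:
 g(b) = C1 + Integral(b/cos(b), b)


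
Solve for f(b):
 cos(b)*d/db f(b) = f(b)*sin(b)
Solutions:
 f(b) = C1/cos(b)


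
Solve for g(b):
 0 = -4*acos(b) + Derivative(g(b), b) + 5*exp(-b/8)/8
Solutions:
 g(b) = C1 + 4*b*acos(b) - 4*sqrt(1 - b^2) + 5*exp(-b/8)


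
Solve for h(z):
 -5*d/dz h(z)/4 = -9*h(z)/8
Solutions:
 h(z) = C1*exp(9*z/10)


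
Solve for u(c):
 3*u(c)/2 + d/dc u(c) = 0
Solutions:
 u(c) = C1*exp(-3*c/2)


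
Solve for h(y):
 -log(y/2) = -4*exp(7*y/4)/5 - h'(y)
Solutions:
 h(y) = C1 + y*log(y) + y*(-1 - log(2)) - 16*exp(7*y/4)/35


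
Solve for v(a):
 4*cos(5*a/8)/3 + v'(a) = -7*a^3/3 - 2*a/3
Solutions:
 v(a) = C1 - 7*a^4/12 - a^2/3 - 32*sin(5*a/8)/15


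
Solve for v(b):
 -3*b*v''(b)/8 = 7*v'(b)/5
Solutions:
 v(b) = C1 + C2/b^(41/15)


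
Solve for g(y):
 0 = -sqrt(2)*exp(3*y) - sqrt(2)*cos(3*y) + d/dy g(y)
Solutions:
 g(y) = C1 + sqrt(2)*exp(3*y)/3 + sqrt(2)*sin(3*y)/3


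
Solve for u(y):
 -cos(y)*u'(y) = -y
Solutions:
 u(y) = C1 + Integral(y/cos(y), y)


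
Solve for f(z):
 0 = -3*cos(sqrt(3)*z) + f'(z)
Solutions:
 f(z) = C1 + sqrt(3)*sin(sqrt(3)*z)


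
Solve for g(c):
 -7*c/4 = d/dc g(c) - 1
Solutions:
 g(c) = C1 - 7*c^2/8 + c


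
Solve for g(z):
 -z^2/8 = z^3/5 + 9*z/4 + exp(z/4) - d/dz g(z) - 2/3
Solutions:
 g(z) = C1 + z^4/20 + z^3/24 + 9*z^2/8 - 2*z/3 + 4*exp(z/4)


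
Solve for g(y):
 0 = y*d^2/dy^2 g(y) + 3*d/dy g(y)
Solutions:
 g(y) = C1 + C2/y^2


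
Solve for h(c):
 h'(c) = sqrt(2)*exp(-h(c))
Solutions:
 h(c) = log(C1 + sqrt(2)*c)


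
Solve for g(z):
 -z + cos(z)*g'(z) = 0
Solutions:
 g(z) = C1 + Integral(z/cos(z), z)


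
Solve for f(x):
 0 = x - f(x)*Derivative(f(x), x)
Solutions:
 f(x) = -sqrt(C1 + x^2)
 f(x) = sqrt(C1 + x^2)


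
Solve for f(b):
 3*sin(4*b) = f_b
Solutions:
 f(b) = C1 - 3*cos(4*b)/4


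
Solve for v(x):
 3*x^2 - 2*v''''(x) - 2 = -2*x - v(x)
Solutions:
 v(x) = C1*exp(-2^(3/4)*x/2) + C2*exp(2^(3/4)*x/2) + C3*sin(2^(3/4)*x/2) + C4*cos(2^(3/4)*x/2) - 3*x^2 - 2*x + 2


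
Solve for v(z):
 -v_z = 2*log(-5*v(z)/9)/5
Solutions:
 5*Integral(1/(log(-_y) - 2*log(3) + log(5)), (_y, v(z)))/2 = C1 - z


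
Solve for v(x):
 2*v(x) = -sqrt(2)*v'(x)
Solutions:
 v(x) = C1*exp(-sqrt(2)*x)


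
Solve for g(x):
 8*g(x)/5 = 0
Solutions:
 g(x) = 0


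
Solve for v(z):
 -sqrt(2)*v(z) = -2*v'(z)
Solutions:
 v(z) = C1*exp(sqrt(2)*z/2)


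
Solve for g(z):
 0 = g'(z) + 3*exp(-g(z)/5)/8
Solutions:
 g(z) = 5*log(C1 - 3*z/40)


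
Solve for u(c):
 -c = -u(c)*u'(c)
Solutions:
 u(c) = -sqrt(C1 + c^2)
 u(c) = sqrt(C1 + c^2)


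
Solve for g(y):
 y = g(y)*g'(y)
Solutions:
 g(y) = -sqrt(C1 + y^2)
 g(y) = sqrt(C1 + y^2)


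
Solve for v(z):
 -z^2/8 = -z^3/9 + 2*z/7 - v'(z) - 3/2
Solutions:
 v(z) = C1 - z^4/36 + z^3/24 + z^2/7 - 3*z/2


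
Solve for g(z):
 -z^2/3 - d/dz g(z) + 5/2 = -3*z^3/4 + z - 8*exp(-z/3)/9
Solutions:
 g(z) = C1 + 3*z^4/16 - z^3/9 - z^2/2 + 5*z/2 - 8*exp(-z/3)/3


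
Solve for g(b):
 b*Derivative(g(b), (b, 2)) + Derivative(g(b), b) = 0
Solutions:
 g(b) = C1 + C2*log(b)


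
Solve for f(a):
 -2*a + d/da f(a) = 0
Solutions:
 f(a) = C1 + a^2


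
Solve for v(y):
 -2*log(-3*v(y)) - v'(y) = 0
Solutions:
 Integral(1/(log(-_y) + log(3)), (_y, v(y)))/2 = C1 - y


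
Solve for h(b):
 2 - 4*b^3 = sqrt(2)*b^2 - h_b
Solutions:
 h(b) = C1 + b^4 + sqrt(2)*b^3/3 - 2*b


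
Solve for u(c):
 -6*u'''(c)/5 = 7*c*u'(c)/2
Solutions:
 u(c) = C1 + Integral(C2*airyai(-630^(1/3)*c/6) + C3*airybi(-630^(1/3)*c/6), c)


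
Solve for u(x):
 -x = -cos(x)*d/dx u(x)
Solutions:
 u(x) = C1 + Integral(x/cos(x), x)


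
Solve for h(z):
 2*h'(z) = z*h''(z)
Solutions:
 h(z) = C1 + C2*z^3


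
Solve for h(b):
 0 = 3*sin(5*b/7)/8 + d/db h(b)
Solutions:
 h(b) = C1 + 21*cos(5*b/7)/40


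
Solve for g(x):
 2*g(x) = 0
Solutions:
 g(x) = 0


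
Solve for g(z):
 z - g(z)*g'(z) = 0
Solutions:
 g(z) = -sqrt(C1 + z^2)
 g(z) = sqrt(C1 + z^2)


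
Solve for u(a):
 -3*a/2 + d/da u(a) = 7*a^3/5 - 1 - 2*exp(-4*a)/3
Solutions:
 u(a) = C1 + 7*a^4/20 + 3*a^2/4 - a + exp(-4*a)/6


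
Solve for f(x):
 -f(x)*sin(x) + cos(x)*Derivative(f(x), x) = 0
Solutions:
 f(x) = C1/cos(x)


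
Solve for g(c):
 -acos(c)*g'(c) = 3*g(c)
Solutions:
 g(c) = C1*exp(-3*Integral(1/acos(c), c))


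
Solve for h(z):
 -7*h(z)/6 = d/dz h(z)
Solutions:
 h(z) = C1*exp(-7*z/6)


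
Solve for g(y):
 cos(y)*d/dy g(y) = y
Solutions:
 g(y) = C1 + Integral(y/cos(y), y)


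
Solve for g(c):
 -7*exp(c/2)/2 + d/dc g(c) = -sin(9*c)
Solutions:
 g(c) = C1 + 7*exp(c/2) + cos(9*c)/9


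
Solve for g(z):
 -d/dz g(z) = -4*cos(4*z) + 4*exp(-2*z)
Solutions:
 g(z) = C1 + sin(4*z) + 2*exp(-2*z)


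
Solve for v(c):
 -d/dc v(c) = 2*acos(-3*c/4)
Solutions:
 v(c) = C1 - 2*c*acos(-3*c/4) - 2*sqrt(16 - 9*c^2)/3


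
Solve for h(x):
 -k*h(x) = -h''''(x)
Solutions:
 h(x) = C1*exp(-k^(1/4)*x) + C2*exp(k^(1/4)*x) + C3*exp(-I*k^(1/4)*x) + C4*exp(I*k^(1/4)*x)


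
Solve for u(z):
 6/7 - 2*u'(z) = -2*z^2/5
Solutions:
 u(z) = C1 + z^3/15 + 3*z/7


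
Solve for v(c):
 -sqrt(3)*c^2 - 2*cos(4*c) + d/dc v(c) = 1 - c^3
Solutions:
 v(c) = C1 - c^4/4 + sqrt(3)*c^3/3 + c + sin(4*c)/2


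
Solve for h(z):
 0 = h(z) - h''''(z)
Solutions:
 h(z) = C1*exp(-z) + C2*exp(z) + C3*sin(z) + C4*cos(z)


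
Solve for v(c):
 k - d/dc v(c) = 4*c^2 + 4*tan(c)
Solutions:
 v(c) = C1 - 4*c^3/3 + c*k + 4*log(cos(c))


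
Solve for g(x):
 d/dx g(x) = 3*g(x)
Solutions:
 g(x) = C1*exp(3*x)


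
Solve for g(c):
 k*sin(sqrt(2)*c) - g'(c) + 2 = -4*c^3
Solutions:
 g(c) = C1 + c^4 + 2*c - sqrt(2)*k*cos(sqrt(2)*c)/2


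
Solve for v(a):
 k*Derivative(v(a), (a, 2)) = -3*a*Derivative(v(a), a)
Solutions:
 v(a) = C1 + C2*sqrt(k)*erf(sqrt(6)*a*sqrt(1/k)/2)


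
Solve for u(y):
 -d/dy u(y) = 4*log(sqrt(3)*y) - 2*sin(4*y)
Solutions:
 u(y) = C1 - 4*y*log(y) - 2*y*log(3) + 4*y - cos(4*y)/2


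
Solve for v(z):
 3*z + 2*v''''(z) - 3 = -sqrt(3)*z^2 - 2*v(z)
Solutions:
 v(z) = -sqrt(3)*z^2/2 - 3*z/2 + (C1*sin(sqrt(2)*z/2) + C2*cos(sqrt(2)*z/2))*exp(-sqrt(2)*z/2) + (C3*sin(sqrt(2)*z/2) + C4*cos(sqrt(2)*z/2))*exp(sqrt(2)*z/2) + 3/2


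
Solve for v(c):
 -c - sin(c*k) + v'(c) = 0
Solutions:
 v(c) = C1 + c^2/2 - cos(c*k)/k


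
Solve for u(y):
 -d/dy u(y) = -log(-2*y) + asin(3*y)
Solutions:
 u(y) = C1 + y*log(-y) - y*asin(3*y) - y + y*log(2) - sqrt(1 - 9*y^2)/3


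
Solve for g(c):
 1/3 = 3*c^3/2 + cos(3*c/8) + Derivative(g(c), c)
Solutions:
 g(c) = C1 - 3*c^4/8 + c/3 - 8*sin(3*c/8)/3


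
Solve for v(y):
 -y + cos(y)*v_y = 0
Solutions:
 v(y) = C1 + Integral(y/cos(y), y)


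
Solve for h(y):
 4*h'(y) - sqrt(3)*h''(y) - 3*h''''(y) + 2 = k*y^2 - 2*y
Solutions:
 h(y) = C1 + C2*exp(y*(-(18 + sqrt(3)*sqrt(sqrt(3) + 108))^(1/3) + sqrt(3)/(18 + sqrt(3)*sqrt(sqrt(3) + 108))^(1/3))/6)*sin(y*(3/(18 + sqrt(3)*sqrt(sqrt(3) + 108))^(1/3) + sqrt(3)*(18 + sqrt(3)*sqrt(sqrt(3) + 108))^(1/3))/6) + C3*exp(y*(-(18 + sqrt(3)*sqrt(sqrt(3) + 108))^(1/3) + sqrt(3)/(18 + sqrt(3)*sqrt(sqrt(3) + 108))^(1/3))/6)*cos(y*(3/(18 + sqrt(3)*sqrt(sqrt(3) + 108))^(1/3) + sqrt(3)*(18 + sqrt(3)*sqrt(sqrt(3) + 108))^(1/3))/6) + C4*exp(-y*(-(18 + sqrt(3)*sqrt(sqrt(3) + 108))^(1/3) + sqrt(3)/(18 + sqrt(3)*sqrt(sqrt(3) + 108))^(1/3))/3) + k*y^3/12 + sqrt(3)*k*y^2/16 + 3*k*y/32 - y^2/4 - y/2 - sqrt(3)*y/8


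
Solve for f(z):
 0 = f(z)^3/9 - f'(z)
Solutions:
 f(z) = -3*sqrt(2)*sqrt(-1/(C1 + z))/2
 f(z) = 3*sqrt(2)*sqrt(-1/(C1 + z))/2


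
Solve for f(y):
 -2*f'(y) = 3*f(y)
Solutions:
 f(y) = C1*exp(-3*y/2)


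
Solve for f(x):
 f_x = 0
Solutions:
 f(x) = C1


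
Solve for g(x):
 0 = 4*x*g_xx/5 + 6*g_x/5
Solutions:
 g(x) = C1 + C2/sqrt(x)


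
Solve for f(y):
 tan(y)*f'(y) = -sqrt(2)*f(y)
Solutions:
 f(y) = C1/sin(y)^(sqrt(2))


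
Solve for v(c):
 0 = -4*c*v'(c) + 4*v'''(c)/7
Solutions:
 v(c) = C1 + Integral(C2*airyai(7^(1/3)*c) + C3*airybi(7^(1/3)*c), c)


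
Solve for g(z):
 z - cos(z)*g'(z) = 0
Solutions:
 g(z) = C1 + Integral(z/cos(z), z)


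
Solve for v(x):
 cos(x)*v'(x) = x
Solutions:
 v(x) = C1 + Integral(x/cos(x), x)


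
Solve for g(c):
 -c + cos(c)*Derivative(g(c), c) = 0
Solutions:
 g(c) = C1 + Integral(c/cos(c), c)


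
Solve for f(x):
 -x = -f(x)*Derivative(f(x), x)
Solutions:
 f(x) = -sqrt(C1 + x^2)
 f(x) = sqrt(C1 + x^2)


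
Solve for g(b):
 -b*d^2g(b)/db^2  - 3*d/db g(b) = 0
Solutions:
 g(b) = C1 + C2/b^2


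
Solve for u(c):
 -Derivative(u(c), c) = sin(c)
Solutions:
 u(c) = C1 + cos(c)


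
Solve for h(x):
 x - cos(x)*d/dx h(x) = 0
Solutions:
 h(x) = C1 + Integral(x/cos(x), x)


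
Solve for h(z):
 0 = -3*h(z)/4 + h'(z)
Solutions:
 h(z) = C1*exp(3*z/4)


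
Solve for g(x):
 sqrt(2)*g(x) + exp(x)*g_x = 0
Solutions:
 g(x) = C1*exp(sqrt(2)*exp(-x))


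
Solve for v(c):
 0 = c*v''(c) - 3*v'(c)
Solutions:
 v(c) = C1 + C2*c^4


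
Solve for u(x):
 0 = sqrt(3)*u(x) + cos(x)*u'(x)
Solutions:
 u(x) = C1*(sin(x) - 1)^(sqrt(3)/2)/(sin(x) + 1)^(sqrt(3)/2)


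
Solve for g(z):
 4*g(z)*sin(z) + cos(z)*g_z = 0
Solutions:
 g(z) = C1*cos(z)^4


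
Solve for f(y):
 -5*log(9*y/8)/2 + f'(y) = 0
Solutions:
 f(y) = C1 + 5*y*log(y)/2 - 15*y*log(2)/2 - 5*y/2 + 5*y*log(3)


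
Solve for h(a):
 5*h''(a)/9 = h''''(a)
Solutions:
 h(a) = C1 + C2*a + C3*exp(-sqrt(5)*a/3) + C4*exp(sqrt(5)*a/3)


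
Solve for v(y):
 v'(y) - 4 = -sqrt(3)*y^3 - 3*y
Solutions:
 v(y) = C1 - sqrt(3)*y^4/4 - 3*y^2/2 + 4*y


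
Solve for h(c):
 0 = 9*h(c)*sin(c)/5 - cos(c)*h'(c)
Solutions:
 h(c) = C1/cos(c)^(9/5)


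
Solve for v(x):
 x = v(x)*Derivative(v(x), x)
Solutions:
 v(x) = -sqrt(C1 + x^2)
 v(x) = sqrt(C1 + x^2)


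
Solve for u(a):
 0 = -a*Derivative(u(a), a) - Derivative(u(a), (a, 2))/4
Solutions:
 u(a) = C1 + C2*erf(sqrt(2)*a)


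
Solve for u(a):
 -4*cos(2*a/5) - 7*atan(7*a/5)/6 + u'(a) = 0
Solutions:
 u(a) = C1 + 7*a*atan(7*a/5)/6 - 5*log(49*a^2 + 25)/12 + 10*sin(2*a/5)


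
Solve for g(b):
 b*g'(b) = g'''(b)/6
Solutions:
 g(b) = C1 + Integral(C2*airyai(6^(1/3)*b) + C3*airybi(6^(1/3)*b), b)


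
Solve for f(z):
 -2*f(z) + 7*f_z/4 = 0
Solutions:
 f(z) = C1*exp(8*z/7)


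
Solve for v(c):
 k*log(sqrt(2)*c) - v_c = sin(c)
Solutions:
 v(c) = C1 + c*k*(log(c) - 1) + c*k*log(2)/2 + cos(c)


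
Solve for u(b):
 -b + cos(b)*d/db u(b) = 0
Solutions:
 u(b) = C1 + Integral(b/cos(b), b)


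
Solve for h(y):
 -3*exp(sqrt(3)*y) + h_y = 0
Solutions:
 h(y) = C1 + sqrt(3)*exp(sqrt(3)*y)


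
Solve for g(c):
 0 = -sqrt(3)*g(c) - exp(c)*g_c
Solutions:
 g(c) = C1*exp(sqrt(3)*exp(-c))


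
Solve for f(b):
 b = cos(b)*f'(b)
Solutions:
 f(b) = C1 + Integral(b/cos(b), b)


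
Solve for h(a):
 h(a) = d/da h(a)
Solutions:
 h(a) = C1*exp(a)


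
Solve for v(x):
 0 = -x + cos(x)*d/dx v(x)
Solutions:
 v(x) = C1 + Integral(x/cos(x), x)


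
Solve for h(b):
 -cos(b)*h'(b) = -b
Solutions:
 h(b) = C1 + Integral(b/cos(b), b)


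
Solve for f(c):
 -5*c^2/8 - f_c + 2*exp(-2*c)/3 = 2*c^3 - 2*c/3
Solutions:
 f(c) = C1 - c^4/2 - 5*c^3/24 + c^2/3 - exp(-2*c)/3


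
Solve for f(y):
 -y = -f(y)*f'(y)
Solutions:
 f(y) = -sqrt(C1 + y^2)
 f(y) = sqrt(C1 + y^2)


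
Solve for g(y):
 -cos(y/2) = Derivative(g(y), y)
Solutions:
 g(y) = C1 - 2*sin(y/2)


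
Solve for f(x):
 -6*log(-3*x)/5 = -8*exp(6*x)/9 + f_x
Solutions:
 f(x) = C1 - 6*x*log(-x)/5 + 6*x*(1 - log(3))/5 + 4*exp(6*x)/27


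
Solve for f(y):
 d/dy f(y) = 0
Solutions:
 f(y) = C1


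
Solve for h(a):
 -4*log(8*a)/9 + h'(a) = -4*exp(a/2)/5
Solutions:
 h(a) = C1 + 4*a*log(a)/9 + 4*a*(-1 + 3*log(2))/9 - 8*exp(a/2)/5


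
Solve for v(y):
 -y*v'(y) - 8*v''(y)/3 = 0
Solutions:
 v(y) = C1 + C2*erf(sqrt(3)*y/4)


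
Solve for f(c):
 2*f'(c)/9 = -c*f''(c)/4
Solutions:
 f(c) = C1 + C2*c^(1/9)


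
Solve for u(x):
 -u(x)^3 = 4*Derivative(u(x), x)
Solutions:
 u(x) = -sqrt(2)*sqrt(-1/(C1 - x))
 u(x) = sqrt(2)*sqrt(-1/(C1 - x))


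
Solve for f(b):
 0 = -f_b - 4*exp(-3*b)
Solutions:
 f(b) = C1 + 4*exp(-3*b)/3


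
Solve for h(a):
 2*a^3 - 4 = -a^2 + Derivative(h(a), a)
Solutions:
 h(a) = C1 + a^4/2 + a^3/3 - 4*a


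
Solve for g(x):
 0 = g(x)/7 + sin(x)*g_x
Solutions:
 g(x) = C1*(cos(x) + 1)^(1/14)/(cos(x) - 1)^(1/14)


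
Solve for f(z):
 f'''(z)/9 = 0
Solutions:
 f(z) = C1 + C2*z + C3*z^2


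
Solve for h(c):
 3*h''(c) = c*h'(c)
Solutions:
 h(c) = C1 + C2*erfi(sqrt(6)*c/6)


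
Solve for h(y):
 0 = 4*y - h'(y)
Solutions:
 h(y) = C1 + 2*y^2


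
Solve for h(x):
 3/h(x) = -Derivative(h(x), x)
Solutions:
 h(x) = -sqrt(C1 - 6*x)
 h(x) = sqrt(C1 - 6*x)


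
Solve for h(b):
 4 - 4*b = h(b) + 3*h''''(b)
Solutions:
 h(b) = -4*b + (C1*sin(sqrt(2)*3^(3/4)*b/6) + C2*cos(sqrt(2)*3^(3/4)*b/6))*exp(-sqrt(2)*3^(3/4)*b/6) + (C3*sin(sqrt(2)*3^(3/4)*b/6) + C4*cos(sqrt(2)*3^(3/4)*b/6))*exp(sqrt(2)*3^(3/4)*b/6) + 4


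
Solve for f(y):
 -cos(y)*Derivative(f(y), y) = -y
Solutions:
 f(y) = C1 + Integral(y/cos(y), y)


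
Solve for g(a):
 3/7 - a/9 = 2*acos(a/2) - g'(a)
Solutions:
 g(a) = C1 + a^2/18 + 2*a*acos(a/2) - 3*a/7 - 2*sqrt(4 - a^2)


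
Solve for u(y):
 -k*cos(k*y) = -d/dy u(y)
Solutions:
 u(y) = C1 + sin(k*y)


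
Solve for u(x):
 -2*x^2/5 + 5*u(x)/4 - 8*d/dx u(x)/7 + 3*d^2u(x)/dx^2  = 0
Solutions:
 u(x) = 8*x^2/25 + 512*x/875 + (C1*sin(sqrt(671)*x/42) + C2*cos(sqrt(671)*x/42))*exp(4*x/21) - 30656/30625


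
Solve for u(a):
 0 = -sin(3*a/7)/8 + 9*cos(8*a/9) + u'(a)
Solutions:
 u(a) = C1 - 81*sin(8*a/9)/8 - 7*cos(3*a/7)/24


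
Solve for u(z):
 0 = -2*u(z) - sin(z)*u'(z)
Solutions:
 u(z) = C1*(cos(z) + 1)/(cos(z) - 1)
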